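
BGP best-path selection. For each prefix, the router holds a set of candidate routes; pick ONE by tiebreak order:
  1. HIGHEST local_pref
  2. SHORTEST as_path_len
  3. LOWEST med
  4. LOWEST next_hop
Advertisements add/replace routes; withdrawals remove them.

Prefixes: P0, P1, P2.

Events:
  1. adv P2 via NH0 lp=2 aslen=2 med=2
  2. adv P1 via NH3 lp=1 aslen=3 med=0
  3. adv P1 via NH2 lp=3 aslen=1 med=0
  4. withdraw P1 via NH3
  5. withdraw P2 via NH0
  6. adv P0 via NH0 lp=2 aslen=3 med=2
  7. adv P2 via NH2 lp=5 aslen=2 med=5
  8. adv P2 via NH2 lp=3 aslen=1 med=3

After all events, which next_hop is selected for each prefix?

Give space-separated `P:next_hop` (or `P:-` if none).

Op 1: best P0=- P1=- P2=NH0
Op 2: best P0=- P1=NH3 P2=NH0
Op 3: best P0=- P1=NH2 P2=NH0
Op 4: best P0=- P1=NH2 P2=NH0
Op 5: best P0=- P1=NH2 P2=-
Op 6: best P0=NH0 P1=NH2 P2=-
Op 7: best P0=NH0 P1=NH2 P2=NH2
Op 8: best P0=NH0 P1=NH2 P2=NH2

Answer: P0:NH0 P1:NH2 P2:NH2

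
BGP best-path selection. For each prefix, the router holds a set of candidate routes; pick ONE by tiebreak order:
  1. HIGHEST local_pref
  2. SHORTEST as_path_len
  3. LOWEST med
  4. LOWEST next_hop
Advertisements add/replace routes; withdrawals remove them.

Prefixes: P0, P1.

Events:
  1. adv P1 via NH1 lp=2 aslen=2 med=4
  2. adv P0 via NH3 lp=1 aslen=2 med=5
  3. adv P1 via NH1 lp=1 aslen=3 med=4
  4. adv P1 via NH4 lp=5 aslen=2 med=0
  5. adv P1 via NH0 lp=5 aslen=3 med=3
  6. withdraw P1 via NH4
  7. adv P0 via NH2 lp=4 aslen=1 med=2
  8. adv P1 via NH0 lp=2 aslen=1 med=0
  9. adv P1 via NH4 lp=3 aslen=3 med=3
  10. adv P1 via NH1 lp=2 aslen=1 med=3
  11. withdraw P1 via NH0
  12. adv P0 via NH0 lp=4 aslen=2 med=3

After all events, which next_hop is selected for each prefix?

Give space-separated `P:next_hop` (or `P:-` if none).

Answer: P0:NH2 P1:NH4

Derivation:
Op 1: best P0=- P1=NH1
Op 2: best P0=NH3 P1=NH1
Op 3: best P0=NH3 P1=NH1
Op 4: best P0=NH3 P1=NH4
Op 5: best P0=NH3 P1=NH4
Op 6: best P0=NH3 P1=NH0
Op 7: best P0=NH2 P1=NH0
Op 8: best P0=NH2 P1=NH0
Op 9: best P0=NH2 P1=NH4
Op 10: best P0=NH2 P1=NH4
Op 11: best P0=NH2 P1=NH4
Op 12: best P0=NH2 P1=NH4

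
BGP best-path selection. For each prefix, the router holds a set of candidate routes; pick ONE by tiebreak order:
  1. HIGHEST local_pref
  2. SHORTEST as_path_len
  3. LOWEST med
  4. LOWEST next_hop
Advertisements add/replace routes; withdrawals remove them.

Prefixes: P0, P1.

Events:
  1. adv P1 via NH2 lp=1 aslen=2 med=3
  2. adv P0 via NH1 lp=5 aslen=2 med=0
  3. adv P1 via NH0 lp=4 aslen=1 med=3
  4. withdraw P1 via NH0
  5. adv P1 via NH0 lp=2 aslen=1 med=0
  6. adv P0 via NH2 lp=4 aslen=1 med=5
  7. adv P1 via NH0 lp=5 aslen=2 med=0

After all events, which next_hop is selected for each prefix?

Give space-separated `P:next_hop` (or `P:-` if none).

Op 1: best P0=- P1=NH2
Op 2: best P0=NH1 P1=NH2
Op 3: best P0=NH1 P1=NH0
Op 4: best P0=NH1 P1=NH2
Op 5: best P0=NH1 P1=NH0
Op 6: best P0=NH1 P1=NH0
Op 7: best P0=NH1 P1=NH0

Answer: P0:NH1 P1:NH0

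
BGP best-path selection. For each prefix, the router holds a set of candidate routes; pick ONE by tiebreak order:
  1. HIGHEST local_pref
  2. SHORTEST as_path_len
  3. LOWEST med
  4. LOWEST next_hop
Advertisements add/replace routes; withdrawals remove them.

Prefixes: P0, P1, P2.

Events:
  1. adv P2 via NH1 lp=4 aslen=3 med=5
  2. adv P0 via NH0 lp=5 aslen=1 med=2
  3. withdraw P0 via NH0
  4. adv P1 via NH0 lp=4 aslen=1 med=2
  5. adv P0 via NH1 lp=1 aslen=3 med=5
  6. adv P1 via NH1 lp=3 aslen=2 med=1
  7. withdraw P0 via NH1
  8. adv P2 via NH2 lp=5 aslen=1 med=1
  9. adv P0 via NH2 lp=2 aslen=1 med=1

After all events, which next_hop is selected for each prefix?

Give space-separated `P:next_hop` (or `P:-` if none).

Answer: P0:NH2 P1:NH0 P2:NH2

Derivation:
Op 1: best P0=- P1=- P2=NH1
Op 2: best P0=NH0 P1=- P2=NH1
Op 3: best P0=- P1=- P2=NH1
Op 4: best P0=- P1=NH0 P2=NH1
Op 5: best P0=NH1 P1=NH0 P2=NH1
Op 6: best P0=NH1 P1=NH0 P2=NH1
Op 7: best P0=- P1=NH0 P2=NH1
Op 8: best P0=- P1=NH0 P2=NH2
Op 9: best P0=NH2 P1=NH0 P2=NH2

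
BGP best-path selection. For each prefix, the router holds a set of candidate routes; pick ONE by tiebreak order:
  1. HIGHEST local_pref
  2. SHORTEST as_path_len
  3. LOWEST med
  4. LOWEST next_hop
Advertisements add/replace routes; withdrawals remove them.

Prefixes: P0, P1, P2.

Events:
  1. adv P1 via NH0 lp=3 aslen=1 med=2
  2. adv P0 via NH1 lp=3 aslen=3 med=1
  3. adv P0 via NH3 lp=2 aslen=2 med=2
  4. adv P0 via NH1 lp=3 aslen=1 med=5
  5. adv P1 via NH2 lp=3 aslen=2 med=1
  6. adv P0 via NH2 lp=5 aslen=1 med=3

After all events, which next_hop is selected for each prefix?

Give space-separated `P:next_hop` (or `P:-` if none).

Answer: P0:NH2 P1:NH0 P2:-

Derivation:
Op 1: best P0=- P1=NH0 P2=-
Op 2: best P0=NH1 P1=NH0 P2=-
Op 3: best P0=NH1 P1=NH0 P2=-
Op 4: best P0=NH1 P1=NH0 P2=-
Op 5: best P0=NH1 P1=NH0 P2=-
Op 6: best P0=NH2 P1=NH0 P2=-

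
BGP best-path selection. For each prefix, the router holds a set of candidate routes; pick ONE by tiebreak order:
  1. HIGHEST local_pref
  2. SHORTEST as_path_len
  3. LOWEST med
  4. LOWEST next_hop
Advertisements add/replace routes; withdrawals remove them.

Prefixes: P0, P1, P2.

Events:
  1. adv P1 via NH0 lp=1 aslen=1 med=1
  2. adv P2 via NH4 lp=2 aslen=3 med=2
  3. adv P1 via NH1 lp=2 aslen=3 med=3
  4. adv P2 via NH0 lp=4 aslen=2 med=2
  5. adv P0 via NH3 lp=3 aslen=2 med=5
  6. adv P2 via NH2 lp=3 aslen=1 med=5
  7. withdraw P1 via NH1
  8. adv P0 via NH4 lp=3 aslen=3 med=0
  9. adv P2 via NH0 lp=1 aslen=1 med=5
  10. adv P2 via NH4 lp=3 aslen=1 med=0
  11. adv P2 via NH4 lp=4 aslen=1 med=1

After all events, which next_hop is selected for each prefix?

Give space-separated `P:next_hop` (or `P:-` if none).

Op 1: best P0=- P1=NH0 P2=-
Op 2: best P0=- P1=NH0 P2=NH4
Op 3: best P0=- P1=NH1 P2=NH4
Op 4: best P0=- P1=NH1 P2=NH0
Op 5: best P0=NH3 P1=NH1 P2=NH0
Op 6: best P0=NH3 P1=NH1 P2=NH0
Op 7: best P0=NH3 P1=NH0 P2=NH0
Op 8: best P0=NH3 P1=NH0 P2=NH0
Op 9: best P0=NH3 P1=NH0 P2=NH2
Op 10: best P0=NH3 P1=NH0 P2=NH4
Op 11: best P0=NH3 P1=NH0 P2=NH4

Answer: P0:NH3 P1:NH0 P2:NH4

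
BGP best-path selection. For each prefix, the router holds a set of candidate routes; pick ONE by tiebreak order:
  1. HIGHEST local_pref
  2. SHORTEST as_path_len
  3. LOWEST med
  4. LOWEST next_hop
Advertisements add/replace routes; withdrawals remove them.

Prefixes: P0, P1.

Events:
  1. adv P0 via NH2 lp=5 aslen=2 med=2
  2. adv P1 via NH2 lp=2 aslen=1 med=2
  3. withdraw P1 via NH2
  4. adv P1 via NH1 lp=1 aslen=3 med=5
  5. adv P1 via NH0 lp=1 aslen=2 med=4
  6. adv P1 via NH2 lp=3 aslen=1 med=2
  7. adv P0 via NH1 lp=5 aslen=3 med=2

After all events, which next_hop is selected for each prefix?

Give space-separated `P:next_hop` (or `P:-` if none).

Op 1: best P0=NH2 P1=-
Op 2: best P0=NH2 P1=NH2
Op 3: best P0=NH2 P1=-
Op 4: best P0=NH2 P1=NH1
Op 5: best P0=NH2 P1=NH0
Op 6: best P0=NH2 P1=NH2
Op 7: best P0=NH2 P1=NH2

Answer: P0:NH2 P1:NH2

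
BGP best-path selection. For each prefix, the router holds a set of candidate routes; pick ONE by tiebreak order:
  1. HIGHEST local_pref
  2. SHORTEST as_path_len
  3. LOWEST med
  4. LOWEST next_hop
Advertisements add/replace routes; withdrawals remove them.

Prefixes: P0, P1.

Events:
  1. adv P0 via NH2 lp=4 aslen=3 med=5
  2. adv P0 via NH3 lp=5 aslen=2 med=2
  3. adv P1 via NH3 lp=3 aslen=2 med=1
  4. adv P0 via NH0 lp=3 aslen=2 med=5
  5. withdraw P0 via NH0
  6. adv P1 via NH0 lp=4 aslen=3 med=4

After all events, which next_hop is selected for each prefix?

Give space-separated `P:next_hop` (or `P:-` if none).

Op 1: best P0=NH2 P1=-
Op 2: best P0=NH3 P1=-
Op 3: best P0=NH3 P1=NH3
Op 4: best P0=NH3 P1=NH3
Op 5: best P0=NH3 P1=NH3
Op 6: best P0=NH3 P1=NH0

Answer: P0:NH3 P1:NH0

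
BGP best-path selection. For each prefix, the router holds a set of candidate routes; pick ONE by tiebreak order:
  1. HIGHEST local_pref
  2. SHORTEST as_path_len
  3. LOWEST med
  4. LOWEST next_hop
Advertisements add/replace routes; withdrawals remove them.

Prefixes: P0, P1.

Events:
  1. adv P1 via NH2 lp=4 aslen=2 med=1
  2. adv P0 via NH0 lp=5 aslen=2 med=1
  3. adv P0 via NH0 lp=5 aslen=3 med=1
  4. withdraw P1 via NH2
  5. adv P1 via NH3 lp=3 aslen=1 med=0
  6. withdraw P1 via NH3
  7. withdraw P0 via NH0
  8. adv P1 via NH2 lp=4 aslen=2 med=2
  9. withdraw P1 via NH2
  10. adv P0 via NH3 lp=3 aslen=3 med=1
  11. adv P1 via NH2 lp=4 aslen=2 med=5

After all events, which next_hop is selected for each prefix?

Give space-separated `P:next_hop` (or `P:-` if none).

Answer: P0:NH3 P1:NH2

Derivation:
Op 1: best P0=- P1=NH2
Op 2: best P0=NH0 P1=NH2
Op 3: best P0=NH0 P1=NH2
Op 4: best P0=NH0 P1=-
Op 5: best P0=NH0 P1=NH3
Op 6: best P0=NH0 P1=-
Op 7: best P0=- P1=-
Op 8: best P0=- P1=NH2
Op 9: best P0=- P1=-
Op 10: best P0=NH3 P1=-
Op 11: best P0=NH3 P1=NH2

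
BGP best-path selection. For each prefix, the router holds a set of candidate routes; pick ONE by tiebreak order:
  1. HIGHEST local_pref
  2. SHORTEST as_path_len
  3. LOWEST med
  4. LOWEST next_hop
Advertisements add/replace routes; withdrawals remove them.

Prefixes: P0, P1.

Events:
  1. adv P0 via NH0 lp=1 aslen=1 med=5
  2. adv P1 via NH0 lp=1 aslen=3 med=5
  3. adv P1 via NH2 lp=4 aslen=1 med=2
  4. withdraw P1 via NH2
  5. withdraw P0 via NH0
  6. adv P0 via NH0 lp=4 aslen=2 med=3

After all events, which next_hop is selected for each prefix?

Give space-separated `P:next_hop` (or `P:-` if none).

Answer: P0:NH0 P1:NH0

Derivation:
Op 1: best P0=NH0 P1=-
Op 2: best P0=NH0 P1=NH0
Op 3: best P0=NH0 P1=NH2
Op 4: best P0=NH0 P1=NH0
Op 5: best P0=- P1=NH0
Op 6: best P0=NH0 P1=NH0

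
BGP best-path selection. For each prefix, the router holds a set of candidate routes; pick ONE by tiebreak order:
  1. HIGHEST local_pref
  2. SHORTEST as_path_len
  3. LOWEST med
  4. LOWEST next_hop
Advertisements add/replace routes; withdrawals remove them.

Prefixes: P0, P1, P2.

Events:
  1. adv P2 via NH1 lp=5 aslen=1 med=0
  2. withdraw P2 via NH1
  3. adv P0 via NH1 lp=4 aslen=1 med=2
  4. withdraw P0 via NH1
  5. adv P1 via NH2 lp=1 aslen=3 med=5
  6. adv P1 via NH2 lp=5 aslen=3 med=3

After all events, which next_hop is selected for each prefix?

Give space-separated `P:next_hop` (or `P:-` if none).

Answer: P0:- P1:NH2 P2:-

Derivation:
Op 1: best P0=- P1=- P2=NH1
Op 2: best P0=- P1=- P2=-
Op 3: best P0=NH1 P1=- P2=-
Op 4: best P0=- P1=- P2=-
Op 5: best P0=- P1=NH2 P2=-
Op 6: best P0=- P1=NH2 P2=-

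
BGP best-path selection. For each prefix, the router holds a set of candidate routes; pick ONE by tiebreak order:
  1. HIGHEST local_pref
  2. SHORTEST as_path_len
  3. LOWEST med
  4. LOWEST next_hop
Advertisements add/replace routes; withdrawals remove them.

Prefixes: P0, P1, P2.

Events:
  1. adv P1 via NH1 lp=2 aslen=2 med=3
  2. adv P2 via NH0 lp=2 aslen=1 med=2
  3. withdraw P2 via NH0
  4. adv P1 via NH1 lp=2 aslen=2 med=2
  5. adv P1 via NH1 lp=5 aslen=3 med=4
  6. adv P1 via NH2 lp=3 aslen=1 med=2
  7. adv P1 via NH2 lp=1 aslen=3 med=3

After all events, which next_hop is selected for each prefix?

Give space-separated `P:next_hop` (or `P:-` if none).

Op 1: best P0=- P1=NH1 P2=-
Op 2: best P0=- P1=NH1 P2=NH0
Op 3: best P0=- P1=NH1 P2=-
Op 4: best P0=- P1=NH1 P2=-
Op 5: best P0=- P1=NH1 P2=-
Op 6: best P0=- P1=NH1 P2=-
Op 7: best P0=- P1=NH1 P2=-

Answer: P0:- P1:NH1 P2:-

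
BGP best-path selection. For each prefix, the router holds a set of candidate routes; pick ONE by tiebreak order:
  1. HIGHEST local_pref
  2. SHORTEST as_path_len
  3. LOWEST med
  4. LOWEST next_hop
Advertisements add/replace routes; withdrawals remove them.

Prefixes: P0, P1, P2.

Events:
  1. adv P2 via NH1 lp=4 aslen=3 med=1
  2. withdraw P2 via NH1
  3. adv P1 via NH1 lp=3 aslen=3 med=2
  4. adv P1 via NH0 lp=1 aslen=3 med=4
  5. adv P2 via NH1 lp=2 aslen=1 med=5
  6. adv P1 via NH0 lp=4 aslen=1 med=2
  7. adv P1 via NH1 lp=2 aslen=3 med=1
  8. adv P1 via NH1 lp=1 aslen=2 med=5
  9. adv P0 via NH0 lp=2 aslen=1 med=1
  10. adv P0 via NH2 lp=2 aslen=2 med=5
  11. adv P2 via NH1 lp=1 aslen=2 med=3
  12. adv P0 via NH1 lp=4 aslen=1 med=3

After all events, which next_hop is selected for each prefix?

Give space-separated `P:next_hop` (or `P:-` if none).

Answer: P0:NH1 P1:NH0 P2:NH1

Derivation:
Op 1: best P0=- P1=- P2=NH1
Op 2: best P0=- P1=- P2=-
Op 3: best P0=- P1=NH1 P2=-
Op 4: best P0=- P1=NH1 P2=-
Op 5: best P0=- P1=NH1 P2=NH1
Op 6: best P0=- P1=NH0 P2=NH1
Op 7: best P0=- P1=NH0 P2=NH1
Op 8: best P0=- P1=NH0 P2=NH1
Op 9: best P0=NH0 P1=NH0 P2=NH1
Op 10: best P0=NH0 P1=NH0 P2=NH1
Op 11: best P0=NH0 P1=NH0 P2=NH1
Op 12: best P0=NH1 P1=NH0 P2=NH1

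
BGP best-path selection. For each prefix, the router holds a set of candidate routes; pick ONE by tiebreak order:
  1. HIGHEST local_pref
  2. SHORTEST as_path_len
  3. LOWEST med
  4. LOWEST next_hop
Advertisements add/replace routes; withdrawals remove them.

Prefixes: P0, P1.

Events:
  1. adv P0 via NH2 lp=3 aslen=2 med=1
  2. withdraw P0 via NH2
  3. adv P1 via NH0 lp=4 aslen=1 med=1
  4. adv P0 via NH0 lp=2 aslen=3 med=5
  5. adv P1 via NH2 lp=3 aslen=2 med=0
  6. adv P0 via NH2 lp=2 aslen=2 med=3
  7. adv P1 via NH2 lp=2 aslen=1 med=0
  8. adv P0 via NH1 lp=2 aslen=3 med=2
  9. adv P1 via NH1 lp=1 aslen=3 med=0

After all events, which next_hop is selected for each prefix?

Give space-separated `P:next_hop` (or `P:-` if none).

Op 1: best P0=NH2 P1=-
Op 2: best P0=- P1=-
Op 3: best P0=- P1=NH0
Op 4: best P0=NH0 P1=NH0
Op 5: best P0=NH0 P1=NH0
Op 6: best P0=NH2 P1=NH0
Op 7: best P0=NH2 P1=NH0
Op 8: best P0=NH2 P1=NH0
Op 9: best P0=NH2 P1=NH0

Answer: P0:NH2 P1:NH0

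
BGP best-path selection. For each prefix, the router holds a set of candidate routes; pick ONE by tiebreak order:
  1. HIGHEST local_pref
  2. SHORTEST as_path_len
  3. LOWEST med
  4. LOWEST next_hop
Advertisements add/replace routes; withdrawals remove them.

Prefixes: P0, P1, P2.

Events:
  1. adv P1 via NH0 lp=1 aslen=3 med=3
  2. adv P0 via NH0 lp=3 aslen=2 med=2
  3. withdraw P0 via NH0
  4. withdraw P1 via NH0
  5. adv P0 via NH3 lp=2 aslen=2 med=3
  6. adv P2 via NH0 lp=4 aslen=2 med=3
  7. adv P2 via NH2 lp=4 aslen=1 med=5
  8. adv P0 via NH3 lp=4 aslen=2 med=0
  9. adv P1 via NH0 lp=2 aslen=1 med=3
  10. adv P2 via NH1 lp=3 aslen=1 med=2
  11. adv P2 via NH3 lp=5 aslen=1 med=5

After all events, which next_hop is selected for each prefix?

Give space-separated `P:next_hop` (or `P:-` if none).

Answer: P0:NH3 P1:NH0 P2:NH3

Derivation:
Op 1: best P0=- P1=NH0 P2=-
Op 2: best P0=NH0 P1=NH0 P2=-
Op 3: best P0=- P1=NH0 P2=-
Op 4: best P0=- P1=- P2=-
Op 5: best P0=NH3 P1=- P2=-
Op 6: best P0=NH3 P1=- P2=NH0
Op 7: best P0=NH3 P1=- P2=NH2
Op 8: best P0=NH3 P1=- P2=NH2
Op 9: best P0=NH3 P1=NH0 P2=NH2
Op 10: best P0=NH3 P1=NH0 P2=NH2
Op 11: best P0=NH3 P1=NH0 P2=NH3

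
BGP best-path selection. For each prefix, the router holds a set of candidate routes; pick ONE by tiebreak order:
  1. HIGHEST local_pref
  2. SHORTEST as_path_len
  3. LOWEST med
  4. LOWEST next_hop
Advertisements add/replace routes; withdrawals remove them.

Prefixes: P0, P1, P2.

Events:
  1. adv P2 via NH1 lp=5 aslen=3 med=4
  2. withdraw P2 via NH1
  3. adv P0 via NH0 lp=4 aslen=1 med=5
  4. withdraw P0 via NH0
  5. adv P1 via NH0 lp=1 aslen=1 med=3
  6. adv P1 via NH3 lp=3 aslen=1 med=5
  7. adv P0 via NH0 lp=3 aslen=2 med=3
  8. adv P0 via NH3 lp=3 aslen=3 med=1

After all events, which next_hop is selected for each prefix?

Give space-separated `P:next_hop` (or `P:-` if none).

Answer: P0:NH0 P1:NH3 P2:-

Derivation:
Op 1: best P0=- P1=- P2=NH1
Op 2: best P0=- P1=- P2=-
Op 3: best P0=NH0 P1=- P2=-
Op 4: best P0=- P1=- P2=-
Op 5: best P0=- P1=NH0 P2=-
Op 6: best P0=- P1=NH3 P2=-
Op 7: best P0=NH0 P1=NH3 P2=-
Op 8: best P0=NH0 P1=NH3 P2=-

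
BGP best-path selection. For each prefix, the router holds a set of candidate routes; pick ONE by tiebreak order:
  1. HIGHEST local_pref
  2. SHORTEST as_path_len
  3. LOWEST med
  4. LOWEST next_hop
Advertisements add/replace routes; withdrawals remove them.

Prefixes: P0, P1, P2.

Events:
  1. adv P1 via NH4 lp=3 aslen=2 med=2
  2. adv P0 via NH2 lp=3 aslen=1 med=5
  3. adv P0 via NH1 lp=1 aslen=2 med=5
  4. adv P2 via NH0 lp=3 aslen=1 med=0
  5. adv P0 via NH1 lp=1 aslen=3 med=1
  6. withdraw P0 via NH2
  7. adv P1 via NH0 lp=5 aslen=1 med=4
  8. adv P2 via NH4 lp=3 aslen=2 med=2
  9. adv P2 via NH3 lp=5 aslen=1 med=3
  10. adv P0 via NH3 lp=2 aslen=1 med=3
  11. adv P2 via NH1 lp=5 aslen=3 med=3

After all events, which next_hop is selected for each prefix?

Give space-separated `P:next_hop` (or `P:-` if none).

Op 1: best P0=- P1=NH4 P2=-
Op 2: best P0=NH2 P1=NH4 P2=-
Op 3: best P0=NH2 P1=NH4 P2=-
Op 4: best P0=NH2 P1=NH4 P2=NH0
Op 5: best P0=NH2 P1=NH4 P2=NH0
Op 6: best P0=NH1 P1=NH4 P2=NH0
Op 7: best P0=NH1 P1=NH0 P2=NH0
Op 8: best P0=NH1 P1=NH0 P2=NH0
Op 9: best P0=NH1 P1=NH0 P2=NH3
Op 10: best P0=NH3 P1=NH0 P2=NH3
Op 11: best P0=NH3 P1=NH0 P2=NH3

Answer: P0:NH3 P1:NH0 P2:NH3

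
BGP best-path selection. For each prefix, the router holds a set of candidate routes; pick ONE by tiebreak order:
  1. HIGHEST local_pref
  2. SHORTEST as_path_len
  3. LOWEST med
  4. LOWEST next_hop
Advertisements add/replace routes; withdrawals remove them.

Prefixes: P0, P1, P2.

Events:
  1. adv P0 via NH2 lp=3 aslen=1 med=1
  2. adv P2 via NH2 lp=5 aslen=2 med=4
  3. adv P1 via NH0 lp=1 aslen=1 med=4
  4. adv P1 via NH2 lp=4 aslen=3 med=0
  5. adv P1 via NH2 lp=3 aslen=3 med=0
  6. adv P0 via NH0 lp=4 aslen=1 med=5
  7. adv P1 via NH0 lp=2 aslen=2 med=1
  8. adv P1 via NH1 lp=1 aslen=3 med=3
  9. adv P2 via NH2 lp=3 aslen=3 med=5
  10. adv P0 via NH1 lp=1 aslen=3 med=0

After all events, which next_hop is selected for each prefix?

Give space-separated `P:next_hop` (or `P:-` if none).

Answer: P0:NH0 P1:NH2 P2:NH2

Derivation:
Op 1: best P0=NH2 P1=- P2=-
Op 2: best P0=NH2 P1=- P2=NH2
Op 3: best P0=NH2 P1=NH0 P2=NH2
Op 4: best P0=NH2 P1=NH2 P2=NH2
Op 5: best P0=NH2 P1=NH2 P2=NH2
Op 6: best P0=NH0 P1=NH2 P2=NH2
Op 7: best P0=NH0 P1=NH2 P2=NH2
Op 8: best P0=NH0 P1=NH2 P2=NH2
Op 9: best P0=NH0 P1=NH2 P2=NH2
Op 10: best P0=NH0 P1=NH2 P2=NH2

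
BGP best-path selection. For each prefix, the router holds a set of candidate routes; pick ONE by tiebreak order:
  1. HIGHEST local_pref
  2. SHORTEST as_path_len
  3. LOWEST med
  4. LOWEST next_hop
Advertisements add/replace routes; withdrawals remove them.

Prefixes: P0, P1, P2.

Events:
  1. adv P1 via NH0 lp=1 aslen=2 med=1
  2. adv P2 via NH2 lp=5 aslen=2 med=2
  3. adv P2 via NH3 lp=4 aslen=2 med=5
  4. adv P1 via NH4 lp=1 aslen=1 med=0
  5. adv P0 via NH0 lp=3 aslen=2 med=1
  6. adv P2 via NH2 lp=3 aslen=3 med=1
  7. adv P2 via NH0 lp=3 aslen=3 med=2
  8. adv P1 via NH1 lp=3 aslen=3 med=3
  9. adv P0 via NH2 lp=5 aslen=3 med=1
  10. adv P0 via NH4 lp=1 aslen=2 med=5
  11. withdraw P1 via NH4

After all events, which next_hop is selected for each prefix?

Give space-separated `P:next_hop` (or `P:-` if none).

Answer: P0:NH2 P1:NH1 P2:NH3

Derivation:
Op 1: best P0=- P1=NH0 P2=-
Op 2: best P0=- P1=NH0 P2=NH2
Op 3: best P0=- P1=NH0 P2=NH2
Op 4: best P0=- P1=NH4 P2=NH2
Op 5: best P0=NH0 P1=NH4 P2=NH2
Op 6: best P0=NH0 P1=NH4 P2=NH3
Op 7: best P0=NH0 P1=NH4 P2=NH3
Op 8: best P0=NH0 P1=NH1 P2=NH3
Op 9: best P0=NH2 P1=NH1 P2=NH3
Op 10: best P0=NH2 P1=NH1 P2=NH3
Op 11: best P0=NH2 P1=NH1 P2=NH3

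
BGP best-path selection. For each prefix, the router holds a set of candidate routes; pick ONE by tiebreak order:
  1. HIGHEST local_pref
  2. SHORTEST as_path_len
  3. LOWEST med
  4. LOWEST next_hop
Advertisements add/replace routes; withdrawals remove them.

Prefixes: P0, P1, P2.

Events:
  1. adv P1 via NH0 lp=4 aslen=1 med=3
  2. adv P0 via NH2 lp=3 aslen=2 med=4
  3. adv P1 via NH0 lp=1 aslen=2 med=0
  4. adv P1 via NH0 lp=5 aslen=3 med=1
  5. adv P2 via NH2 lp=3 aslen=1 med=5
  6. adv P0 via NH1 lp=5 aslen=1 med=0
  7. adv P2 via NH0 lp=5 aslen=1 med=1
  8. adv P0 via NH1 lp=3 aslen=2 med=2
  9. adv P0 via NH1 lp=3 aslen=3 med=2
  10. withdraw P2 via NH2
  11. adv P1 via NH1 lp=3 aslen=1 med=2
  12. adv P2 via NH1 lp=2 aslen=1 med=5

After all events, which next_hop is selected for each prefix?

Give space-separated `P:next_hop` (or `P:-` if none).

Answer: P0:NH2 P1:NH0 P2:NH0

Derivation:
Op 1: best P0=- P1=NH0 P2=-
Op 2: best P0=NH2 P1=NH0 P2=-
Op 3: best P0=NH2 P1=NH0 P2=-
Op 4: best P0=NH2 P1=NH0 P2=-
Op 5: best P0=NH2 P1=NH0 P2=NH2
Op 6: best P0=NH1 P1=NH0 P2=NH2
Op 7: best P0=NH1 P1=NH0 P2=NH0
Op 8: best P0=NH1 P1=NH0 P2=NH0
Op 9: best P0=NH2 P1=NH0 P2=NH0
Op 10: best P0=NH2 P1=NH0 P2=NH0
Op 11: best P0=NH2 P1=NH0 P2=NH0
Op 12: best P0=NH2 P1=NH0 P2=NH0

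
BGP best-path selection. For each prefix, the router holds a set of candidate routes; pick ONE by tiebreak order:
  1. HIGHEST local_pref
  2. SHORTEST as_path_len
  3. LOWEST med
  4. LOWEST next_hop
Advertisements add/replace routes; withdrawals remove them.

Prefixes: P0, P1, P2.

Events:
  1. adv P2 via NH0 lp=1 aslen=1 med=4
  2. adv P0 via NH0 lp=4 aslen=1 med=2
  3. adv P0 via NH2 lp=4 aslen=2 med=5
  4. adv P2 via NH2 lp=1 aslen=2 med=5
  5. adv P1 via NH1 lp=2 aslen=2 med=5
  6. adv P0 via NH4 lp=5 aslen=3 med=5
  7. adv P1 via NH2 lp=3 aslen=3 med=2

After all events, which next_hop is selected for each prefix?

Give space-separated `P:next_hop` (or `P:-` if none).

Answer: P0:NH4 P1:NH2 P2:NH0

Derivation:
Op 1: best P0=- P1=- P2=NH0
Op 2: best P0=NH0 P1=- P2=NH0
Op 3: best P0=NH0 P1=- P2=NH0
Op 4: best P0=NH0 P1=- P2=NH0
Op 5: best P0=NH0 P1=NH1 P2=NH0
Op 6: best P0=NH4 P1=NH1 P2=NH0
Op 7: best P0=NH4 P1=NH2 P2=NH0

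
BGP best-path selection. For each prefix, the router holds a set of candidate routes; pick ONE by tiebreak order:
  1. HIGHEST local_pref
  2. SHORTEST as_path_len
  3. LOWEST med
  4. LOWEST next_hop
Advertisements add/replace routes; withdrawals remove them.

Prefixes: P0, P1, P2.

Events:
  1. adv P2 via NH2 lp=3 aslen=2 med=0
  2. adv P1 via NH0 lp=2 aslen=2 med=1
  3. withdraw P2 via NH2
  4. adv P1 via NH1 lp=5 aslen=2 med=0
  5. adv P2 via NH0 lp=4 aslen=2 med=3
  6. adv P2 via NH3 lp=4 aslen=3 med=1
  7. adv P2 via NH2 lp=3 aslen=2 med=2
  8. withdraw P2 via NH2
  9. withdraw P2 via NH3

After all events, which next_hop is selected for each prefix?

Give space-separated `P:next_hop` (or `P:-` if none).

Op 1: best P0=- P1=- P2=NH2
Op 2: best P0=- P1=NH0 P2=NH2
Op 3: best P0=- P1=NH0 P2=-
Op 4: best P0=- P1=NH1 P2=-
Op 5: best P0=- P1=NH1 P2=NH0
Op 6: best P0=- P1=NH1 P2=NH0
Op 7: best P0=- P1=NH1 P2=NH0
Op 8: best P0=- P1=NH1 P2=NH0
Op 9: best P0=- P1=NH1 P2=NH0

Answer: P0:- P1:NH1 P2:NH0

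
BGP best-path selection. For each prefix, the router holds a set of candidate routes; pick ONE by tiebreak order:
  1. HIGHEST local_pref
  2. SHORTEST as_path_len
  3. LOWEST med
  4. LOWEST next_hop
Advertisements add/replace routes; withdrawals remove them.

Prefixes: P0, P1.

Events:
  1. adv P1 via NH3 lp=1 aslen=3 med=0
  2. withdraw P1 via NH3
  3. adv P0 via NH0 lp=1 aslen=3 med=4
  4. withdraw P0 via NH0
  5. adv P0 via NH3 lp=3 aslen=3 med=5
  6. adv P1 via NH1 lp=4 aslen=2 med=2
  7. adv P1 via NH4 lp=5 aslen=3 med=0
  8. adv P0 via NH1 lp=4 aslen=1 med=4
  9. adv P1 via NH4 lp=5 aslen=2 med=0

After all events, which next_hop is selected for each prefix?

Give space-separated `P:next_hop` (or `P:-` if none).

Answer: P0:NH1 P1:NH4

Derivation:
Op 1: best P0=- P1=NH3
Op 2: best P0=- P1=-
Op 3: best P0=NH0 P1=-
Op 4: best P0=- P1=-
Op 5: best P0=NH3 P1=-
Op 6: best P0=NH3 P1=NH1
Op 7: best P0=NH3 P1=NH4
Op 8: best P0=NH1 P1=NH4
Op 9: best P0=NH1 P1=NH4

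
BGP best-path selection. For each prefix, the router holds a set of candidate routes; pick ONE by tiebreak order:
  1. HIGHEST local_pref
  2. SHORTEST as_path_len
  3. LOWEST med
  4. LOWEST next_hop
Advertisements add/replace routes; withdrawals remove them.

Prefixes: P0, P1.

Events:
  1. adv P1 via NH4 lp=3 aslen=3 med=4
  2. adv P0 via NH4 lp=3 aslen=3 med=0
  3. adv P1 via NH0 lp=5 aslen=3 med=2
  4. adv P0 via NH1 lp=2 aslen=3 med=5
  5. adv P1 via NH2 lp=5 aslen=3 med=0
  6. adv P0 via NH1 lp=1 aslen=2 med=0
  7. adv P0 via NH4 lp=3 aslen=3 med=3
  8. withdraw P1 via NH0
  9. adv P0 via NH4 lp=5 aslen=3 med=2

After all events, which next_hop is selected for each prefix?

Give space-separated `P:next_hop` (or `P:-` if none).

Answer: P0:NH4 P1:NH2

Derivation:
Op 1: best P0=- P1=NH4
Op 2: best P0=NH4 P1=NH4
Op 3: best P0=NH4 P1=NH0
Op 4: best P0=NH4 P1=NH0
Op 5: best P0=NH4 P1=NH2
Op 6: best P0=NH4 P1=NH2
Op 7: best P0=NH4 P1=NH2
Op 8: best P0=NH4 P1=NH2
Op 9: best P0=NH4 P1=NH2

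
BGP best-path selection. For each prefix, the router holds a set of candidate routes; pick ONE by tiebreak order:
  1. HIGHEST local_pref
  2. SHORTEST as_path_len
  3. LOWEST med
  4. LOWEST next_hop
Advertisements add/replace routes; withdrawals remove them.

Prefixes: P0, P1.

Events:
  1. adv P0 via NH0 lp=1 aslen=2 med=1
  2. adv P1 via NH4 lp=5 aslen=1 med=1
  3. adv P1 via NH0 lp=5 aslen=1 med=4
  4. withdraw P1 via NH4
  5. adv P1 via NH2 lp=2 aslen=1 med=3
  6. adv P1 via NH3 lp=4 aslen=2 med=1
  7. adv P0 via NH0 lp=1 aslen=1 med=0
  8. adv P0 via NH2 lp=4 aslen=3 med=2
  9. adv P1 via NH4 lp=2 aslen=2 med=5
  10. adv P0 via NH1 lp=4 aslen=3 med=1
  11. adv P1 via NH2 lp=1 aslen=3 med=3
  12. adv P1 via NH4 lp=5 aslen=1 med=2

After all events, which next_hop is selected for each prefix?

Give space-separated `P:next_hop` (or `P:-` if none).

Op 1: best P0=NH0 P1=-
Op 2: best P0=NH0 P1=NH4
Op 3: best P0=NH0 P1=NH4
Op 4: best P0=NH0 P1=NH0
Op 5: best P0=NH0 P1=NH0
Op 6: best P0=NH0 P1=NH0
Op 7: best P0=NH0 P1=NH0
Op 8: best P0=NH2 P1=NH0
Op 9: best P0=NH2 P1=NH0
Op 10: best P0=NH1 P1=NH0
Op 11: best P0=NH1 P1=NH0
Op 12: best P0=NH1 P1=NH4

Answer: P0:NH1 P1:NH4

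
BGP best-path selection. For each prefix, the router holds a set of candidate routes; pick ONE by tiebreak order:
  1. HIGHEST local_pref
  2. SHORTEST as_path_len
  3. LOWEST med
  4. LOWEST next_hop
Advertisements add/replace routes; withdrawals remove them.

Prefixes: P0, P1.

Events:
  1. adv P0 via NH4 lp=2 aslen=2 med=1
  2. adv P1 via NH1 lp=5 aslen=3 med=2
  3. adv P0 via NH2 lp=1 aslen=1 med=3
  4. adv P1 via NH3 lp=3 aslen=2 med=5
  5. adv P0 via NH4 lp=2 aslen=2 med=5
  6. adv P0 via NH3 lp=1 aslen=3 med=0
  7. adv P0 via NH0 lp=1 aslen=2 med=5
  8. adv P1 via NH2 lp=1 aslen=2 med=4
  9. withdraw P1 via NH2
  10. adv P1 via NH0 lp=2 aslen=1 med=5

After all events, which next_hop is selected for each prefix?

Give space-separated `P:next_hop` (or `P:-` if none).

Answer: P0:NH4 P1:NH1

Derivation:
Op 1: best P0=NH4 P1=-
Op 2: best P0=NH4 P1=NH1
Op 3: best P0=NH4 P1=NH1
Op 4: best P0=NH4 P1=NH1
Op 5: best P0=NH4 P1=NH1
Op 6: best P0=NH4 P1=NH1
Op 7: best P0=NH4 P1=NH1
Op 8: best P0=NH4 P1=NH1
Op 9: best P0=NH4 P1=NH1
Op 10: best P0=NH4 P1=NH1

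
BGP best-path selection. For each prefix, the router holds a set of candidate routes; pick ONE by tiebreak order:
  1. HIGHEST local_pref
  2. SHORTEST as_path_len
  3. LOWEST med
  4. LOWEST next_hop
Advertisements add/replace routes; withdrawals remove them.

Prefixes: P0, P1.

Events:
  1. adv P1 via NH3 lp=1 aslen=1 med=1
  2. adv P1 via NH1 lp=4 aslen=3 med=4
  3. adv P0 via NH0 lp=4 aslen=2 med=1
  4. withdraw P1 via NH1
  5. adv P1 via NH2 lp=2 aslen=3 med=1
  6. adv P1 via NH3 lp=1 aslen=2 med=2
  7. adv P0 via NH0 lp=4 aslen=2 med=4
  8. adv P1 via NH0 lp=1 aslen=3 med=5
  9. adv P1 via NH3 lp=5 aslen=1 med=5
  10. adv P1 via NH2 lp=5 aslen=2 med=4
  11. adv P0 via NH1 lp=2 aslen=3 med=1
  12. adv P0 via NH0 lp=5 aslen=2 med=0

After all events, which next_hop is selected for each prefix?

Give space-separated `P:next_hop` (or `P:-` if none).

Op 1: best P0=- P1=NH3
Op 2: best P0=- P1=NH1
Op 3: best P0=NH0 P1=NH1
Op 4: best P0=NH0 P1=NH3
Op 5: best P0=NH0 P1=NH2
Op 6: best P0=NH0 P1=NH2
Op 7: best P0=NH0 P1=NH2
Op 8: best P0=NH0 P1=NH2
Op 9: best P0=NH0 P1=NH3
Op 10: best P0=NH0 P1=NH3
Op 11: best P0=NH0 P1=NH3
Op 12: best P0=NH0 P1=NH3

Answer: P0:NH0 P1:NH3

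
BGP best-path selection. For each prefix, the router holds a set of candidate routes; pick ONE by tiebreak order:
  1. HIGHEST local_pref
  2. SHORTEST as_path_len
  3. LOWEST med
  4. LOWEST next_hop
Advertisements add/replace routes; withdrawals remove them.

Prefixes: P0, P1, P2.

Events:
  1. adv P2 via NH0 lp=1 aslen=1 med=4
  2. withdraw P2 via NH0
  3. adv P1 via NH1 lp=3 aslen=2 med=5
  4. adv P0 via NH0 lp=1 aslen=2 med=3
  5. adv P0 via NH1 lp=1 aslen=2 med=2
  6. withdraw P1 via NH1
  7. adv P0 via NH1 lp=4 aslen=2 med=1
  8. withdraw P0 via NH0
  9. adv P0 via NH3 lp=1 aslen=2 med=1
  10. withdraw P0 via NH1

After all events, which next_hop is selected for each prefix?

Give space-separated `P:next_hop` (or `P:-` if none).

Op 1: best P0=- P1=- P2=NH0
Op 2: best P0=- P1=- P2=-
Op 3: best P0=- P1=NH1 P2=-
Op 4: best P0=NH0 P1=NH1 P2=-
Op 5: best P0=NH1 P1=NH1 P2=-
Op 6: best P0=NH1 P1=- P2=-
Op 7: best P0=NH1 P1=- P2=-
Op 8: best P0=NH1 P1=- P2=-
Op 9: best P0=NH1 P1=- P2=-
Op 10: best P0=NH3 P1=- P2=-

Answer: P0:NH3 P1:- P2:-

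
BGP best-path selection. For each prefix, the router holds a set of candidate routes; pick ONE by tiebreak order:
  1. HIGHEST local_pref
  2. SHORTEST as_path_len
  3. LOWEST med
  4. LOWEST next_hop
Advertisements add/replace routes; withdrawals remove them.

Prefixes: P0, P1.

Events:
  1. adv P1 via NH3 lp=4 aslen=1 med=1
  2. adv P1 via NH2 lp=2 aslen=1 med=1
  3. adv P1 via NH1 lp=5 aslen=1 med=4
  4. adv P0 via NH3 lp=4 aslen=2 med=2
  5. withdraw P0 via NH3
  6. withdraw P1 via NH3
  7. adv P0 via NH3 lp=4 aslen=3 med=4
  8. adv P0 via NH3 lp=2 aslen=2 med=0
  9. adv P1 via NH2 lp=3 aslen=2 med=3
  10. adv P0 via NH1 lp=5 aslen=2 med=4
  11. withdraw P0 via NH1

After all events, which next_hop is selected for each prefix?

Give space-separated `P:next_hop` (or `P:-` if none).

Op 1: best P0=- P1=NH3
Op 2: best P0=- P1=NH3
Op 3: best P0=- P1=NH1
Op 4: best P0=NH3 P1=NH1
Op 5: best P0=- P1=NH1
Op 6: best P0=- P1=NH1
Op 7: best P0=NH3 P1=NH1
Op 8: best P0=NH3 P1=NH1
Op 9: best P0=NH3 P1=NH1
Op 10: best P0=NH1 P1=NH1
Op 11: best P0=NH3 P1=NH1

Answer: P0:NH3 P1:NH1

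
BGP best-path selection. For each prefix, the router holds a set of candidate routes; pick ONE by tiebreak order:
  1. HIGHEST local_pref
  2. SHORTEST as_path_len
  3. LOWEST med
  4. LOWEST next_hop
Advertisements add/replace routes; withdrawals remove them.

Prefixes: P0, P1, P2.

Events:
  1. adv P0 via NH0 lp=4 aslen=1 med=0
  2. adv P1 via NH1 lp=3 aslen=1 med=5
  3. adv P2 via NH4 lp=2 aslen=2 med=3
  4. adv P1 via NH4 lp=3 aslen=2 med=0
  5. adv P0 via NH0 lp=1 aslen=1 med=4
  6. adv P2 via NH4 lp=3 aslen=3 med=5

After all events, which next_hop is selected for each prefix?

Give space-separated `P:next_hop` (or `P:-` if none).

Answer: P0:NH0 P1:NH1 P2:NH4

Derivation:
Op 1: best P0=NH0 P1=- P2=-
Op 2: best P0=NH0 P1=NH1 P2=-
Op 3: best P0=NH0 P1=NH1 P2=NH4
Op 4: best P0=NH0 P1=NH1 P2=NH4
Op 5: best P0=NH0 P1=NH1 P2=NH4
Op 6: best P0=NH0 P1=NH1 P2=NH4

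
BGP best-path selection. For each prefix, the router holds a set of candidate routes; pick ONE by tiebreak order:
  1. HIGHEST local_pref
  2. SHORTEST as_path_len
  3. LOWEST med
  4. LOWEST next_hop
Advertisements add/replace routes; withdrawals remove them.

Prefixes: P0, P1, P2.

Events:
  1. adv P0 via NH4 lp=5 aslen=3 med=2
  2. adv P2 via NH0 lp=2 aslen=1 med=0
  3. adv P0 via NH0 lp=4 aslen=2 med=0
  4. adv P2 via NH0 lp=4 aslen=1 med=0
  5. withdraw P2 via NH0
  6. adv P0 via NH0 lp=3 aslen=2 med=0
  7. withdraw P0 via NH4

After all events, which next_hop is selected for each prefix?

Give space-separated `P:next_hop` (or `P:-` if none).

Op 1: best P0=NH4 P1=- P2=-
Op 2: best P0=NH4 P1=- P2=NH0
Op 3: best P0=NH4 P1=- P2=NH0
Op 4: best P0=NH4 P1=- P2=NH0
Op 5: best P0=NH4 P1=- P2=-
Op 6: best P0=NH4 P1=- P2=-
Op 7: best P0=NH0 P1=- P2=-

Answer: P0:NH0 P1:- P2:-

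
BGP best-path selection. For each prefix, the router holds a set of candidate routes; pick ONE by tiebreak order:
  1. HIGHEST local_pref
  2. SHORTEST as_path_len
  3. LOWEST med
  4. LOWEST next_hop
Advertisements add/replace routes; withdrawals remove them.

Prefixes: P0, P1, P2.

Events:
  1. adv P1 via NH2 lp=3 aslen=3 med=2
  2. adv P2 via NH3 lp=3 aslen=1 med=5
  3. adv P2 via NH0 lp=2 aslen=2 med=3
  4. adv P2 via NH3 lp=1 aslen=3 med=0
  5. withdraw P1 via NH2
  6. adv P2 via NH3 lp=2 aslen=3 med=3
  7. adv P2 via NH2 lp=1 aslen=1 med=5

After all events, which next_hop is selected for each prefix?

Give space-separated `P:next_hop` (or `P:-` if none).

Op 1: best P0=- P1=NH2 P2=-
Op 2: best P0=- P1=NH2 P2=NH3
Op 3: best P0=- P1=NH2 P2=NH3
Op 4: best P0=- P1=NH2 P2=NH0
Op 5: best P0=- P1=- P2=NH0
Op 6: best P0=- P1=- P2=NH0
Op 7: best P0=- P1=- P2=NH0

Answer: P0:- P1:- P2:NH0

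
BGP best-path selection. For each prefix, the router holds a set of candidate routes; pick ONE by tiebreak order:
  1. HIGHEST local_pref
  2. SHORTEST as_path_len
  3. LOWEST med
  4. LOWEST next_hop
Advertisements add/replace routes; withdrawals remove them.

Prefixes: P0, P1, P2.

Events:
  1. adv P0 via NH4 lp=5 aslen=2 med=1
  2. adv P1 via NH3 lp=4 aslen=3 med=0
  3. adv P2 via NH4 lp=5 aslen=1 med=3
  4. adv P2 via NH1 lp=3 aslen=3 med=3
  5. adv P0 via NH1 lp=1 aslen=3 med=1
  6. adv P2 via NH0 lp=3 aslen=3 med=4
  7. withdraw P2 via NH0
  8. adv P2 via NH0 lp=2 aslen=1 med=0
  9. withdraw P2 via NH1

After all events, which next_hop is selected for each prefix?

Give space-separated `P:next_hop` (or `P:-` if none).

Op 1: best P0=NH4 P1=- P2=-
Op 2: best P0=NH4 P1=NH3 P2=-
Op 3: best P0=NH4 P1=NH3 P2=NH4
Op 4: best P0=NH4 P1=NH3 P2=NH4
Op 5: best P0=NH4 P1=NH3 P2=NH4
Op 6: best P0=NH4 P1=NH3 P2=NH4
Op 7: best P0=NH4 P1=NH3 P2=NH4
Op 8: best P0=NH4 P1=NH3 P2=NH4
Op 9: best P0=NH4 P1=NH3 P2=NH4

Answer: P0:NH4 P1:NH3 P2:NH4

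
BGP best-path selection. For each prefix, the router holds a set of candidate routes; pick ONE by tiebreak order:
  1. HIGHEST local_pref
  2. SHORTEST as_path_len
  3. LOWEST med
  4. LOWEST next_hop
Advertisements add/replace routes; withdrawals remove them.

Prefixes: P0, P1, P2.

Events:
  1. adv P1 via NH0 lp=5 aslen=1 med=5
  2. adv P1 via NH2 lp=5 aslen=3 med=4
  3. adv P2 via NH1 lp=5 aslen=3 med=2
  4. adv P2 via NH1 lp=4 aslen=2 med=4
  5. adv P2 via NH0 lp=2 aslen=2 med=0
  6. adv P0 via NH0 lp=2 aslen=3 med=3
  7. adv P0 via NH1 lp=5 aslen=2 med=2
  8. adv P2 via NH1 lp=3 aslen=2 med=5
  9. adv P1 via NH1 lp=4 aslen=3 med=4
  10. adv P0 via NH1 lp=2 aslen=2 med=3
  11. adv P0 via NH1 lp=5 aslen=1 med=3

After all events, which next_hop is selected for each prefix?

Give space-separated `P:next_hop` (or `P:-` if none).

Answer: P0:NH1 P1:NH0 P2:NH1

Derivation:
Op 1: best P0=- P1=NH0 P2=-
Op 2: best P0=- P1=NH0 P2=-
Op 3: best P0=- P1=NH0 P2=NH1
Op 4: best P0=- P1=NH0 P2=NH1
Op 5: best P0=- P1=NH0 P2=NH1
Op 6: best P0=NH0 P1=NH0 P2=NH1
Op 7: best P0=NH1 P1=NH0 P2=NH1
Op 8: best P0=NH1 P1=NH0 P2=NH1
Op 9: best P0=NH1 P1=NH0 P2=NH1
Op 10: best P0=NH1 P1=NH0 P2=NH1
Op 11: best P0=NH1 P1=NH0 P2=NH1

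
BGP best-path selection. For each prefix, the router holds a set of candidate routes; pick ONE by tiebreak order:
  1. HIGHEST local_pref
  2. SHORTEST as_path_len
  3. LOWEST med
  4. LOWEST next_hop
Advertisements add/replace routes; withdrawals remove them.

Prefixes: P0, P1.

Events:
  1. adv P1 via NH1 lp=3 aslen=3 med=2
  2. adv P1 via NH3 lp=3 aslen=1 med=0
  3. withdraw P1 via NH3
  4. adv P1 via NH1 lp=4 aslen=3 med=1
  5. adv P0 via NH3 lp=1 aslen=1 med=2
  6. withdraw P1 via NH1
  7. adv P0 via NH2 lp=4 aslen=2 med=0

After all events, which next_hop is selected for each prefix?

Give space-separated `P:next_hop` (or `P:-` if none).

Answer: P0:NH2 P1:-

Derivation:
Op 1: best P0=- P1=NH1
Op 2: best P0=- P1=NH3
Op 3: best P0=- P1=NH1
Op 4: best P0=- P1=NH1
Op 5: best P0=NH3 P1=NH1
Op 6: best P0=NH3 P1=-
Op 7: best P0=NH2 P1=-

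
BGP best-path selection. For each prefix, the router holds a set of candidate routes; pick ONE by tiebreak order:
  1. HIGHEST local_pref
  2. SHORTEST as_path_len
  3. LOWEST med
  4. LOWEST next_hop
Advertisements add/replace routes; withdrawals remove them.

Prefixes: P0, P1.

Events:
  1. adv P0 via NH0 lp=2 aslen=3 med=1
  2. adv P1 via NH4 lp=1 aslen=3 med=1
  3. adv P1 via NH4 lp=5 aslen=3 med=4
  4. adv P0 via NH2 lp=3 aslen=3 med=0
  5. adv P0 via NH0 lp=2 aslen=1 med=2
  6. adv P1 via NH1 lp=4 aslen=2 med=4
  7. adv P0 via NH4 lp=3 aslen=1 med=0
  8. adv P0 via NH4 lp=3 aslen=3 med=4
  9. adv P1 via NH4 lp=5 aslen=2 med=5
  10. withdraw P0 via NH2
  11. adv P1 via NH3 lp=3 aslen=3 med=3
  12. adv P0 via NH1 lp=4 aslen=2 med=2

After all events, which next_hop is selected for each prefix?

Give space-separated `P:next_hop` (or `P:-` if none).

Op 1: best P0=NH0 P1=-
Op 2: best P0=NH0 P1=NH4
Op 3: best P0=NH0 P1=NH4
Op 4: best P0=NH2 P1=NH4
Op 5: best P0=NH2 P1=NH4
Op 6: best P0=NH2 P1=NH4
Op 7: best P0=NH4 P1=NH4
Op 8: best P0=NH2 P1=NH4
Op 9: best P0=NH2 P1=NH4
Op 10: best P0=NH4 P1=NH4
Op 11: best P0=NH4 P1=NH4
Op 12: best P0=NH1 P1=NH4

Answer: P0:NH1 P1:NH4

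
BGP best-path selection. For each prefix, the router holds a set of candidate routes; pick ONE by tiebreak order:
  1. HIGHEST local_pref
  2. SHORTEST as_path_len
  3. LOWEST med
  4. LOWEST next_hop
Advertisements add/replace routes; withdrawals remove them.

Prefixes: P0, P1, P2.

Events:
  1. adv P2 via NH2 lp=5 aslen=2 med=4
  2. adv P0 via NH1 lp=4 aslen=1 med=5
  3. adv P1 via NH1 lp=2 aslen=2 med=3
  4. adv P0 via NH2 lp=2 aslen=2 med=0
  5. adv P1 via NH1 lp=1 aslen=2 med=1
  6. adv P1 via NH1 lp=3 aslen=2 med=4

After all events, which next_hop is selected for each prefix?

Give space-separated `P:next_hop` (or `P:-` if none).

Op 1: best P0=- P1=- P2=NH2
Op 2: best P0=NH1 P1=- P2=NH2
Op 3: best P0=NH1 P1=NH1 P2=NH2
Op 4: best P0=NH1 P1=NH1 P2=NH2
Op 5: best P0=NH1 P1=NH1 P2=NH2
Op 6: best P0=NH1 P1=NH1 P2=NH2

Answer: P0:NH1 P1:NH1 P2:NH2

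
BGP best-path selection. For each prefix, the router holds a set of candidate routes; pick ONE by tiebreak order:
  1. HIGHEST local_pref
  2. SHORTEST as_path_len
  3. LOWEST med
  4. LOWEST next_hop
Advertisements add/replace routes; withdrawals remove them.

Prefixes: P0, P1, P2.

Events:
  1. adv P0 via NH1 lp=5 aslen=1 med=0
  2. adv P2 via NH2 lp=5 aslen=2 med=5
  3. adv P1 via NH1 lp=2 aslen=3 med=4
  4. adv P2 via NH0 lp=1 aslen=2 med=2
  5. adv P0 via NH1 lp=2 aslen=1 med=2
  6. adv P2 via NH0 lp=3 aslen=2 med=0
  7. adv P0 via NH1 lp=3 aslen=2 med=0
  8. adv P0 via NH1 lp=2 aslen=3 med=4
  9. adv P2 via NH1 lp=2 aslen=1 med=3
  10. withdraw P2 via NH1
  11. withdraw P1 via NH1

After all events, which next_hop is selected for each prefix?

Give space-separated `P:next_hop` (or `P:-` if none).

Op 1: best P0=NH1 P1=- P2=-
Op 2: best P0=NH1 P1=- P2=NH2
Op 3: best P0=NH1 P1=NH1 P2=NH2
Op 4: best P0=NH1 P1=NH1 P2=NH2
Op 5: best P0=NH1 P1=NH1 P2=NH2
Op 6: best P0=NH1 P1=NH1 P2=NH2
Op 7: best P0=NH1 P1=NH1 P2=NH2
Op 8: best P0=NH1 P1=NH1 P2=NH2
Op 9: best P0=NH1 P1=NH1 P2=NH2
Op 10: best P0=NH1 P1=NH1 P2=NH2
Op 11: best P0=NH1 P1=- P2=NH2

Answer: P0:NH1 P1:- P2:NH2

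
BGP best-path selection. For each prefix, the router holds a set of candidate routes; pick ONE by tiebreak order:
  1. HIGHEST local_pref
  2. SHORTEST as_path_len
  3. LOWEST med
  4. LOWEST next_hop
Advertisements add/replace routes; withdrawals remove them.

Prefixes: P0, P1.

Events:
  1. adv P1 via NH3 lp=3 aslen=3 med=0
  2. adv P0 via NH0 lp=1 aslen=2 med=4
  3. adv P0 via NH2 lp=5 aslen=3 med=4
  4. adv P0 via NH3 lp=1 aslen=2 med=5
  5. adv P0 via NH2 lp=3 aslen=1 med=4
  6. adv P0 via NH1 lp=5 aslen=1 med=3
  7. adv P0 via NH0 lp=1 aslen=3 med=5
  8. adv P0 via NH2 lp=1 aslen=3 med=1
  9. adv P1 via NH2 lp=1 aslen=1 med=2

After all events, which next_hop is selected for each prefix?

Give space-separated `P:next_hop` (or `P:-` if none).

Op 1: best P0=- P1=NH3
Op 2: best P0=NH0 P1=NH3
Op 3: best P0=NH2 P1=NH3
Op 4: best P0=NH2 P1=NH3
Op 5: best P0=NH2 P1=NH3
Op 6: best P0=NH1 P1=NH3
Op 7: best P0=NH1 P1=NH3
Op 8: best P0=NH1 P1=NH3
Op 9: best P0=NH1 P1=NH3

Answer: P0:NH1 P1:NH3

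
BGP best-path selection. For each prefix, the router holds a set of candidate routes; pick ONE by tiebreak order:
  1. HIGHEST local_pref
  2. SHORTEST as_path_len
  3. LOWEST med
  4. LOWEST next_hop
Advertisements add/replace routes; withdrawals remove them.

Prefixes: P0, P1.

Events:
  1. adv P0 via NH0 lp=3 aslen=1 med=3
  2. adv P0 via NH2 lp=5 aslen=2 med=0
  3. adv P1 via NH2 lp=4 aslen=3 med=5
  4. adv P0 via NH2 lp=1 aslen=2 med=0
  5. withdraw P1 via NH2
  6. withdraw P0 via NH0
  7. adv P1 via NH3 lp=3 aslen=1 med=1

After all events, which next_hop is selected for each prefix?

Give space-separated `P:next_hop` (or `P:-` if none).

Answer: P0:NH2 P1:NH3

Derivation:
Op 1: best P0=NH0 P1=-
Op 2: best P0=NH2 P1=-
Op 3: best P0=NH2 P1=NH2
Op 4: best P0=NH0 P1=NH2
Op 5: best P0=NH0 P1=-
Op 6: best P0=NH2 P1=-
Op 7: best P0=NH2 P1=NH3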